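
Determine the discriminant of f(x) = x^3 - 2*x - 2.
Δ = -76

For a depressed cubic x^3 + p x + q the discriminant is Δ = -4 p^3 - 27 q^2 = -4*(-2)^3 - 27*(-2)^2 = 32 - 108 = -76.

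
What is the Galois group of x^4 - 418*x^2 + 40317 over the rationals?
Gal(K/Q) = V_4 (Klein four-group, Z/2Z × Z/2Z)

f factors as (x^2 - 267)(x^2 - 151), so the splitting field is K = Q(sqrt(267), sqrt(151)). The elements 267, 151, 40317 are all non-squares in Q, so sqrt(267) and sqrt(151) generate independent quadratic extensions. Thus [K:Q] = 4 and Gal(K/Q) is generated by the two order-2 automorphisms sqrt(267) ↦ -sqrt(267) and sqrt(151) ↦ -sqrt(151), giving V_4.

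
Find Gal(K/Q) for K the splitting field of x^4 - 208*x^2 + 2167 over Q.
Gal(K/Q) = V_4 (Klein four-group, Z/2Z × Z/2Z)

f factors as (x^2 - 197)(x^2 - 11), so the splitting field is K = Q(sqrt(197), sqrt(11)). The elements 197, 11, 2167 are all non-squares in Q, so sqrt(197) and sqrt(11) generate independent quadratic extensions. Thus [K:Q] = 4 and Gal(K/Q) is generated by the two order-2 automorphisms sqrt(197) ↦ -sqrt(197) and sqrt(11) ↦ -sqrt(11), giving V_4.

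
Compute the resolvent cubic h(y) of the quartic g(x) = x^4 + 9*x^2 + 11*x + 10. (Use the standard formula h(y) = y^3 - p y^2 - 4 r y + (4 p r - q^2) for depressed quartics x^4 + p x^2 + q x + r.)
h(y) = y^3 - 9*y^2 - 40*y + 239

Identify coefficients: p = 9, q = 11, r = 10.
Plug into h(y) = y^3 - p y^2 - 4 r y + (4 p r - q^2):
  h(y) = y^3 - (9) y^2 - 4*(10) y + (4*(9)*(10) - (11)^2)
       = y^3 + (-9) y^2 + (-40) y + (239).
Simplifying: h(y) = y^3 - 9*y^2 - 40*y + 239.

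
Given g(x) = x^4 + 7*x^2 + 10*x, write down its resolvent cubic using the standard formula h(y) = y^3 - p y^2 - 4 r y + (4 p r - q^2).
h(y) = y^3 - 7*y^2 - 100

Identify coefficients: p = 7, q = 10, r = 0.
Plug into h(y) = y^3 - p y^2 - 4 r y + (4 p r - q^2):
  h(y) = y^3 - (7) y^2 - 4*(0) y + (4*(7)*(0) - (10)^2)
       = y^3 + (-7) y^2 + (0) y + (-100).
Simplifying: h(y) = y^3 - 7*y^2 - 100.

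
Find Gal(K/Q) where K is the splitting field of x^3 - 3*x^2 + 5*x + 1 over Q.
Gal(K/Q) = S_3 (symmetric group of order 6)

Compute the discriminant of x^3 + (-3)*x^2 + (5)*x + (1): Δ = -464. Since Δ is not a rational square, the Galois group is not contained in A_3; it must be the full S_3 (irreducibility of the cubic rules out anything smaller).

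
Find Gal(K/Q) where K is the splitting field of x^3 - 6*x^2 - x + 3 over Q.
Gal(K/Q) = S_3 (symmetric group of order 6)

Compute the discriminant of x^3 + (-6)*x^2 + (-1)*x + (3): Δ = 2713. Since Δ is not a rational square, the Galois group is not contained in A_3; it must be the full S_3 (irreducibility of the cubic rules out anything smaller).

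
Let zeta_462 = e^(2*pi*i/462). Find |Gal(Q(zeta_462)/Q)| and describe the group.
|Gal(Q(zeta_462)/Q)| = phi(462) = 120; group ≅ (Z/462Z)^* ≅ Z/2Z × Z/6Z × Z/10Z

The n-th cyclotomic polynomial Φ_462(x) is the minimal polynomial of zeta_462 over Q and has degree phi(462) = 120. So Q(zeta_462) is a degree-120 Galois extension with Galois group (Z/462Z)^*. By CRT, (Z/462Z)^* ≅ (Z/2Z)^* × (Z/3Z)^* × (Z/7Z)^* × (Z/11Z)^*. Each prime-power unit group is (Z/2Z)^* ≅ trivial group (order 1); (Z/3Z)^* ≅ Z/2Z; (Z/7Z)^* ≅ Z/6Z; (Z/11Z)^* ≅ Z/10Z. Hence Gal(Q(zeta_462)/Q) ≅ Z/2Z × Z/6Z × Z/10Z.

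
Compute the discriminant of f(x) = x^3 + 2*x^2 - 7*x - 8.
Δ = 2112

For x^3 + a x^2 + b x + c the discriminant is Δ = 18 a b c - 4 a^3 c + a^2 b^2 - 4 b^3 - 27 c^2.
Plug a = 2, b = -7, c = -8:
  18*(2)*(-7)*(-8) - 4*(2)^3*(-8) + (2)^2*(-7)^2 - 4*(-7)^3 - 27*(-8)^2
  = 2016 + (256) + 196 + (1372) + (-1728)
  = 2112.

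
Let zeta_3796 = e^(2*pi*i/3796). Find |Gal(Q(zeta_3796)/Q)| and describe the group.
|Gal(Q(zeta_3796)/Q)| = phi(3796) = 1728; group ≅ (Z/3796Z)^* ≅ Z/2Z × Z/12Z × Z/72Z

The n-th cyclotomic polynomial Φ_3796(x) is the minimal polynomial of zeta_3796 over Q and has degree phi(3796) = 1728. So Q(zeta_3796) is a degree-1728 Galois extension with Galois group (Z/3796Z)^*. By CRT, (Z/3796Z)^* ≅ (Z/4Z)^* × (Z/13Z)^* × (Z/73Z)^*. Each prime-power unit group is (Z/4Z)^* ≅ Z/2Z; (Z/13Z)^* ≅ Z/12Z; (Z/73Z)^* ≅ Z/72Z. Hence Gal(Q(zeta_3796)/Q) ≅ Z/2Z × Z/12Z × Z/72Z.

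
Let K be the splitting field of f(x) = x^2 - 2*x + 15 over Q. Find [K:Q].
[K:Q] = 2

The discriminant of x^2 + (-2)*x + (15) is b^2 - 4c = 4 - (60) = -56. Since -56 is not a perfect square in Q, the polynomial is irreducible over Q. Its two roots generate a degree-2 extension, so [K:Q] = 2.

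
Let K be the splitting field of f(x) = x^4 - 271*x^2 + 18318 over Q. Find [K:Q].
[K:Q] = 4

f factors as (x^2 - 129)(x^2 - 142); the splitting field is K = Q(sqrt(129), sqrt(142)). Since 129, 142, and 18318 are all non-squares in Q, the three subfields Q(sqrt(129)), Q(sqrt(142)), Q(sqrt(18318)) are distinct degree-2 extensions, so [K:Q] = 4 (Klein four Galois group).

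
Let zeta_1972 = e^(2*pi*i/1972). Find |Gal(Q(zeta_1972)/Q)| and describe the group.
|Gal(Q(zeta_1972)/Q)| = phi(1972) = 896; group ≅ (Z/1972Z)^* ≅ Z/2Z × Z/16Z × Z/28Z

The n-th cyclotomic polynomial Φ_1972(x) is the minimal polynomial of zeta_1972 over Q and has degree phi(1972) = 896. So Q(zeta_1972) is a degree-896 Galois extension with Galois group (Z/1972Z)^*. By CRT, (Z/1972Z)^* ≅ (Z/4Z)^* × (Z/17Z)^* × (Z/29Z)^*. Each prime-power unit group is (Z/4Z)^* ≅ Z/2Z; (Z/17Z)^* ≅ Z/16Z; (Z/29Z)^* ≅ Z/28Z. Hence Gal(Q(zeta_1972)/Q) ≅ Z/2Z × Z/16Z × Z/28Z.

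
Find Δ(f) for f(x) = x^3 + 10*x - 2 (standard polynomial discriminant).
Δ = -4108

For a depressed cubic x^3 + p x + q the discriminant is Δ = -4 p^3 - 27 q^2 = -4*(10)^3 - 27*(-2)^2 = -4000 - 108 = -4108.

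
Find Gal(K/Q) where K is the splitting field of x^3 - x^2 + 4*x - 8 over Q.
Gal(K/Q) = S_3 (symmetric group of order 6)

Compute the discriminant of x^3 + (-1)*x^2 + (4)*x + (-8): Δ = -1424. Since Δ is not a rational square, the Galois group is not contained in A_3; it must be the full S_3 (irreducibility of the cubic rules out anything smaller).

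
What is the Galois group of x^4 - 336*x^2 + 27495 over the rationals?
Gal(K/Q) = V_4 (Klein four-group, Z/2Z × Z/2Z)

f factors as (x^2 - 141)(x^2 - 195), so the splitting field is K = Q(sqrt(141), sqrt(195)). The elements 141, 195, 27495 are all non-squares in Q, so sqrt(141) and sqrt(195) generate independent quadratic extensions. Thus [K:Q] = 4 and Gal(K/Q) is generated by the two order-2 automorphisms sqrt(141) ↦ -sqrt(141) and sqrt(195) ↦ -sqrt(195), giving V_4.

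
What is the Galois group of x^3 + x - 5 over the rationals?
Gal(K/Q) = S_3 (symmetric group of order 6)

Compute the discriminant of x^3 + (0)*x^2 + (1)*x + (-5): Δ = -679. Since Δ is not a rational square, the Galois group is not contained in A_3; it must be the full S_3 (irreducibility of the cubic rules out anything smaller).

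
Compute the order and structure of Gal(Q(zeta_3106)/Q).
|Gal(Q(zeta_3106)/Q)| = phi(3106) = 1552; group ≅ (Z/3106Z)^* ≅ Z/1552Z

The n-th cyclotomic polynomial Φ_3106(x) is the minimal polynomial of zeta_3106 over Q and has degree phi(3106) = 1552. So Q(zeta_3106) is a degree-1552 Galois extension with Galois group (Z/3106Z)^*. By CRT, (Z/3106Z)^* ≅ (Z/2Z)^* × (Z/1553Z)^*. Each prime-power unit group is (Z/2Z)^* ≅ trivial group (order 1); (Z/1553Z)^* ≅ Z/1552Z. Hence Gal(Q(zeta_3106)/Q) ≅ Z/1552Z.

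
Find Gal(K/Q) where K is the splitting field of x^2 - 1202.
Gal(K/Q) = Z/2Z (cyclic of order 2)

x^2 - 1202 is irreducible over Q since 1202 is not a rational square. The splitting field Q(sqrt(1202)) has degree 2 over Q, and its unique nontrivial automorphism is sqrt(1202) ↦ -sqrt(1202). Hence Gal(Q(sqrt(1202))/Q) = Z/2Z.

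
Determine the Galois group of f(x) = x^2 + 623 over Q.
Gal(K/Q) = Z/2Z (cyclic of order 2)

x^2 + 623 is irreducible over Q since -623 is not a rational square. The splitting field Q(sqrt(-623)) has degree 2 over Q, and its unique nontrivial automorphism is sqrt(-623) ↦ -sqrt(-623). Hence Gal(Q(sqrt(-623))/Q) = Z/2Z.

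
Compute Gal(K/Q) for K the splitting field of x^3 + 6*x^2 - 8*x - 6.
Gal(K/Q) = S_3 (symmetric group of order 6)

Compute the discriminant of x^3 + (6)*x^2 + (-8)*x + (-6): Δ = 13748. Since Δ is not a rational square, the Galois group is not contained in A_3; it must be the full S_3 (irreducibility of the cubic rules out anything smaller).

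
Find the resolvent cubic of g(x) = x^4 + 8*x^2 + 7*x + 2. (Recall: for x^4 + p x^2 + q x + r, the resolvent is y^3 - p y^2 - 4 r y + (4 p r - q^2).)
h(y) = y^3 - 8*y^2 - 8*y + 15

Identify coefficients: p = 8, q = 7, r = 2.
Plug into h(y) = y^3 - p y^2 - 4 r y + (4 p r - q^2):
  h(y) = y^3 - (8) y^2 - 4*(2) y + (4*(8)*(2) - (7)^2)
       = y^3 + (-8) y^2 + (-8) y + (15).
Simplifying: h(y) = y^3 - 8*y^2 - 8*y + 15.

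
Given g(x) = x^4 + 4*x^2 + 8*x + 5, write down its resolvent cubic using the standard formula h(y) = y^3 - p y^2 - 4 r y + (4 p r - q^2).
h(y) = y^3 - 4*y^2 - 20*y + 16

Identify coefficients: p = 4, q = 8, r = 5.
Plug into h(y) = y^3 - p y^2 - 4 r y + (4 p r - q^2):
  h(y) = y^3 - (4) y^2 - 4*(5) y + (4*(4)*(5) - (8)^2)
       = y^3 + (-4) y^2 + (-20) y + (16).
Simplifying: h(y) = y^3 - 4*y^2 - 20*y + 16.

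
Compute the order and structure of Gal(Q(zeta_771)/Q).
|Gal(Q(zeta_771)/Q)| = phi(771) = 512; group ≅ (Z/771Z)^* ≅ Z/2Z × Z/256Z

The n-th cyclotomic polynomial Φ_771(x) is the minimal polynomial of zeta_771 over Q and has degree phi(771) = 512. So Q(zeta_771) is a degree-512 Galois extension with Galois group (Z/771Z)^*. By CRT, (Z/771Z)^* ≅ (Z/3Z)^* × (Z/257Z)^*. Each prime-power unit group is (Z/3Z)^* ≅ Z/2Z; (Z/257Z)^* ≅ Z/256Z. Hence Gal(Q(zeta_771)/Q) ≅ Z/2Z × Z/256Z.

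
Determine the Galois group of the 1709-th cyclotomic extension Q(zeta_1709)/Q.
|Gal(Q(zeta_1709)/Q)| = phi(1709) = 1708; group ≅ (Z/1709Z)^* ≅ Z/1708Z

The n-th cyclotomic polynomial Φ_1709(x) is the minimal polynomial of zeta_1709 over Q and has degree phi(1709) = 1708. So Q(zeta_1709) is a degree-1708 Galois extension with Galois group (Z/1709Z)^*. (Z/1709Z)^* is cyclic since 1709 is an odd prime power (or 4). Hence Gal(Q(zeta_1709)/Q) ≅ Z/1708Z.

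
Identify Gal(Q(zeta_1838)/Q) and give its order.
|Gal(Q(zeta_1838)/Q)| = phi(1838) = 918; group ≅ (Z/1838Z)^* ≅ Z/918Z

The n-th cyclotomic polynomial Φ_1838(x) is the minimal polynomial of zeta_1838 over Q and has degree phi(1838) = 918. So Q(zeta_1838) is a degree-918 Galois extension with Galois group (Z/1838Z)^*. By CRT, (Z/1838Z)^* ≅ (Z/2Z)^* × (Z/919Z)^*. Each prime-power unit group is (Z/2Z)^* ≅ trivial group (order 1); (Z/919Z)^* ≅ Z/918Z. Hence Gal(Q(zeta_1838)/Q) ≅ Z/918Z.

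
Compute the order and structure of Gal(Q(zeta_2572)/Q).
|Gal(Q(zeta_2572)/Q)| = phi(2572) = 1284; group ≅ (Z/2572Z)^* ≅ Z/2Z × Z/642Z

The n-th cyclotomic polynomial Φ_2572(x) is the minimal polynomial of zeta_2572 over Q and has degree phi(2572) = 1284. So Q(zeta_2572) is a degree-1284 Galois extension with Galois group (Z/2572Z)^*. By CRT, (Z/2572Z)^* ≅ (Z/4Z)^* × (Z/643Z)^*. Each prime-power unit group is (Z/4Z)^* ≅ Z/2Z; (Z/643Z)^* ≅ Z/642Z. Hence Gal(Q(zeta_2572)/Q) ≅ Z/2Z × Z/642Z.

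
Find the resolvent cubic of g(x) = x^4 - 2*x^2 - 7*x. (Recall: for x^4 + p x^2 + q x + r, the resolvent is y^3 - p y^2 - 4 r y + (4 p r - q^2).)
h(y) = y^3 + 2*y^2 - 49

Identify coefficients: p = -2, q = -7, r = 0.
Plug into h(y) = y^3 - p y^2 - 4 r y + (4 p r - q^2):
  h(y) = y^3 - (-2) y^2 - 4*(0) y + (4*(-2)*(0) - (-7)^2)
       = y^3 + (2) y^2 + (0) y + (-49).
Simplifying: h(y) = y^3 + 2*y^2 - 49.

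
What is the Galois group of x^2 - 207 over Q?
Gal(K/Q) = Z/2Z (cyclic of order 2)

x^2 - 207 is irreducible over Q since 207 is not a rational square. The splitting field Q(sqrt(207)) has degree 2 over Q, and its unique nontrivial automorphism is sqrt(207) ↦ -sqrt(207). Hence Gal(Q(sqrt(207))/Q) = Z/2Z.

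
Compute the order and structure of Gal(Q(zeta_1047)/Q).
|Gal(Q(zeta_1047)/Q)| = phi(1047) = 696; group ≅ (Z/1047Z)^* ≅ Z/2Z × Z/348Z

The n-th cyclotomic polynomial Φ_1047(x) is the minimal polynomial of zeta_1047 over Q and has degree phi(1047) = 696. So Q(zeta_1047) is a degree-696 Galois extension with Galois group (Z/1047Z)^*. By CRT, (Z/1047Z)^* ≅ (Z/3Z)^* × (Z/349Z)^*. Each prime-power unit group is (Z/3Z)^* ≅ Z/2Z; (Z/349Z)^* ≅ Z/348Z. Hence Gal(Q(zeta_1047)/Q) ≅ Z/2Z × Z/348Z.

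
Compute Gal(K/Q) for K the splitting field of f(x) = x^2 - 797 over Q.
Gal(K/Q) = Z/2Z (cyclic of order 2)

x^2 - 797 is irreducible over Q since 797 is not a rational square. The splitting field Q(sqrt(797)) has degree 2 over Q, and its unique nontrivial automorphism is sqrt(797) ↦ -sqrt(797). Hence Gal(Q(sqrt(797))/Q) = Z/2Z.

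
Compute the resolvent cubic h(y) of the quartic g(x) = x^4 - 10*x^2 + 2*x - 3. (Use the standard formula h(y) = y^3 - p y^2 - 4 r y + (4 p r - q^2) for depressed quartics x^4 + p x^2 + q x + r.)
h(y) = y^3 + 10*y^2 + 12*y + 116

Identify coefficients: p = -10, q = 2, r = -3.
Plug into h(y) = y^3 - p y^2 - 4 r y + (4 p r - q^2):
  h(y) = y^3 - (-10) y^2 - 4*(-3) y + (4*(-10)*(-3) - (2)^2)
       = y^3 + (10) y^2 + (12) y + (116).
Simplifying: h(y) = y^3 + 10*y^2 + 12*y + 116.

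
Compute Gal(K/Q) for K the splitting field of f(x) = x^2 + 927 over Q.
Gal(K/Q) = Z/2Z (cyclic of order 2)

x^2 + 927 is irreducible over Q since -927 is not a rational square. The splitting field Q(sqrt(-927)) has degree 2 over Q, and its unique nontrivial automorphism is sqrt(-927) ↦ -sqrt(-927). Hence Gal(Q(sqrt(-927))/Q) = Z/2Z.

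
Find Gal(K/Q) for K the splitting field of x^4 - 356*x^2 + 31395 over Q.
Gal(K/Q) = V_4 (Klein four-group, Z/2Z × Z/2Z)

f factors as (x^2 - 195)(x^2 - 161), so the splitting field is K = Q(sqrt(195), sqrt(161)). The elements 195, 161, 31395 are all non-squares in Q, so sqrt(195) and sqrt(161) generate independent quadratic extensions. Thus [K:Q] = 4 and Gal(K/Q) is generated by the two order-2 automorphisms sqrt(195) ↦ -sqrt(195) and sqrt(161) ↦ -sqrt(161), giving V_4.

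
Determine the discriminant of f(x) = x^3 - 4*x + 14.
Δ = -5036

For a depressed cubic x^3 + p x + q the discriminant is Δ = -4 p^3 - 27 q^2 = -4*(-4)^3 - 27*(14)^2 = 256 - 5292 = -5036.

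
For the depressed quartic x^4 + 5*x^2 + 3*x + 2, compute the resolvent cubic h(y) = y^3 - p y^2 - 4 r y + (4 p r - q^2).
h(y) = y^3 - 5*y^2 - 8*y + 31

Identify coefficients: p = 5, q = 3, r = 2.
Plug into h(y) = y^3 - p y^2 - 4 r y + (4 p r - q^2):
  h(y) = y^3 - (5) y^2 - 4*(2) y + (4*(5)*(2) - (3)^2)
       = y^3 + (-5) y^2 + (-8) y + (31).
Simplifying: h(y) = y^3 - 5*y^2 - 8*y + 31.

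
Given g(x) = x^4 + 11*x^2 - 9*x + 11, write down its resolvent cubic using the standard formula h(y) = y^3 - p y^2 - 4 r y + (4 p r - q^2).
h(y) = y^3 - 11*y^2 - 44*y + 403

Identify coefficients: p = 11, q = -9, r = 11.
Plug into h(y) = y^3 - p y^2 - 4 r y + (4 p r - q^2):
  h(y) = y^3 - (11) y^2 - 4*(11) y + (4*(11)*(11) - (-9)^2)
       = y^3 + (-11) y^2 + (-44) y + (403).
Simplifying: h(y) = y^3 - 11*y^2 - 44*y + 403.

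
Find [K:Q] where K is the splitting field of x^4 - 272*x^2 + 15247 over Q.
[K:Q] = 4

f factors as (x^2 - 79)(x^2 - 193); the splitting field is K = Q(sqrt(79), sqrt(193)). Since 79, 193, and 15247 are all non-squares in Q, the three subfields Q(sqrt(79)), Q(sqrt(193)), Q(sqrt(15247)) are distinct degree-2 extensions, so [K:Q] = 4 (Klein four Galois group).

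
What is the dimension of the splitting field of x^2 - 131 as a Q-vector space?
[K:Q] = 2

The polynomial x^2 - 131 is irreducible over Q since 131 is not a perfect square. Its splitting field is Q(sqrt(131)), which has degree 2 over Q.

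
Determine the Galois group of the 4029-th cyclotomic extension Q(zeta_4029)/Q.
|Gal(Q(zeta_4029)/Q)| = phi(4029) = 2496; group ≅ (Z/4029Z)^* ≅ Z/2Z × Z/16Z × Z/78Z

The n-th cyclotomic polynomial Φ_4029(x) is the minimal polynomial of zeta_4029 over Q and has degree phi(4029) = 2496. So Q(zeta_4029) is a degree-2496 Galois extension with Galois group (Z/4029Z)^*. By CRT, (Z/4029Z)^* ≅ (Z/3Z)^* × (Z/17Z)^* × (Z/79Z)^*. Each prime-power unit group is (Z/3Z)^* ≅ Z/2Z; (Z/17Z)^* ≅ Z/16Z; (Z/79Z)^* ≅ Z/78Z. Hence Gal(Q(zeta_4029)/Q) ≅ Z/2Z × Z/16Z × Z/78Z.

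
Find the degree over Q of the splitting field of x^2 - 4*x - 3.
[K:Q] = 2

The discriminant of x^2 + (-4)*x + (-3) is b^2 - 4c = 16 - (-12) = 28. Since 28 is not a perfect square in Q, the polynomial is irreducible over Q. Its two roots generate a degree-2 extension, so [K:Q] = 2.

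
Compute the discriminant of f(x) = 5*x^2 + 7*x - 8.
Δ = 209

For a quadratic a x^2 + b x + c the discriminant is Δ = b^2 - 4ac = (7)^2 - 4*(5)*(-8) = 49 - (-160) = 209.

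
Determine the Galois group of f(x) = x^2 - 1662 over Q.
Gal(K/Q) = Z/2Z (cyclic of order 2)

x^2 - 1662 is irreducible over Q since 1662 is not a rational square. The splitting field Q(sqrt(1662)) has degree 2 over Q, and its unique nontrivial automorphism is sqrt(1662) ↦ -sqrt(1662). Hence Gal(Q(sqrt(1662))/Q) = Z/2Z.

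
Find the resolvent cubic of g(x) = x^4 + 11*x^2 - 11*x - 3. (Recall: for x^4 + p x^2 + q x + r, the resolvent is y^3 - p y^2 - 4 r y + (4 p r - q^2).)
h(y) = y^3 - 11*y^2 + 12*y - 253

Identify coefficients: p = 11, q = -11, r = -3.
Plug into h(y) = y^3 - p y^2 - 4 r y + (4 p r - q^2):
  h(y) = y^3 - (11) y^2 - 4*(-3) y + (4*(11)*(-3) - (-11)^2)
       = y^3 + (-11) y^2 + (12) y + (-253).
Simplifying: h(y) = y^3 - 11*y^2 + 12*y - 253.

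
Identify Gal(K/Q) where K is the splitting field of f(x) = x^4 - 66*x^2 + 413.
Gal(K/Q) = V_4 (Klein four-group, Z/2Z × Z/2Z)

f factors as (x^2 - 7)(x^2 - 59), so the splitting field is K = Q(sqrt(7), sqrt(59)). The elements 7, 59, 413 are all non-squares in Q, so sqrt(7) and sqrt(59) generate independent quadratic extensions. Thus [K:Q] = 4 and Gal(K/Q) is generated by the two order-2 automorphisms sqrt(7) ↦ -sqrt(7) and sqrt(59) ↦ -sqrt(59), giving V_4.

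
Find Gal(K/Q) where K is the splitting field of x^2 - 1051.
Gal(K/Q) = Z/2Z (cyclic of order 2)

x^2 - 1051 is irreducible over Q since 1051 is not a rational square. The splitting field Q(sqrt(1051)) has degree 2 over Q, and its unique nontrivial automorphism is sqrt(1051) ↦ -sqrt(1051). Hence Gal(Q(sqrt(1051))/Q) = Z/2Z.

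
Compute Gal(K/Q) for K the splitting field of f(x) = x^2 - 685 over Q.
Gal(K/Q) = Z/2Z (cyclic of order 2)

x^2 - 685 is irreducible over Q since 685 is not a rational square. The splitting field Q(sqrt(685)) has degree 2 over Q, and its unique nontrivial automorphism is sqrt(685) ↦ -sqrt(685). Hence Gal(Q(sqrt(685))/Q) = Z/2Z.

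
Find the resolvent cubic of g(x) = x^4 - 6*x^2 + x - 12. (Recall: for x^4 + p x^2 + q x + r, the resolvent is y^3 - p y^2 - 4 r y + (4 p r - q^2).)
h(y) = y^3 + 6*y^2 + 48*y + 287

Identify coefficients: p = -6, q = 1, r = -12.
Plug into h(y) = y^3 - p y^2 - 4 r y + (4 p r - q^2):
  h(y) = y^3 - (-6) y^2 - 4*(-12) y + (4*(-6)*(-12) - (1)^2)
       = y^3 + (6) y^2 + (48) y + (287).
Simplifying: h(y) = y^3 + 6*y^2 + 48*y + 287.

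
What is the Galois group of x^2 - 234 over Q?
Gal(K/Q) = Z/2Z (cyclic of order 2)

x^2 - 234 is irreducible over Q since 234 is not a rational square. The splitting field Q(sqrt(234)) has degree 2 over Q, and its unique nontrivial automorphism is sqrt(234) ↦ -sqrt(234). Hence Gal(Q(sqrt(234))/Q) = Z/2Z.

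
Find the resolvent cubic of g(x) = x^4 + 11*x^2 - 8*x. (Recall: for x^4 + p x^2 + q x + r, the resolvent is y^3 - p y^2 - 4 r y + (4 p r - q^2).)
h(y) = y^3 - 11*y^2 - 64

Identify coefficients: p = 11, q = -8, r = 0.
Plug into h(y) = y^3 - p y^2 - 4 r y + (4 p r - q^2):
  h(y) = y^3 - (11) y^2 - 4*(0) y + (4*(11)*(0) - (-8)^2)
       = y^3 + (-11) y^2 + (0) y + (-64).
Simplifying: h(y) = y^3 - 11*y^2 - 64.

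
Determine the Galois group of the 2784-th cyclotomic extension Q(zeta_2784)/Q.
|Gal(Q(zeta_2784)/Q)| = phi(2784) = 896; group ≅ (Z/2784Z)^* ≅ Z/2Z × Z/2Z × Z/8Z × Z/28Z

The n-th cyclotomic polynomial Φ_2784(x) is the minimal polynomial of zeta_2784 over Q and has degree phi(2784) = 896. So Q(zeta_2784) is a degree-896 Galois extension with Galois group (Z/2784Z)^*. By CRT, (Z/2784Z)^* ≅ (Z/32Z)^* × (Z/3Z)^* × (Z/29Z)^*. Each prime-power unit group is (Z/32Z)^* ≅ Z/2Z × Z/8Z; (Z/3Z)^* ≅ Z/2Z; (Z/29Z)^* ≅ Z/28Z. Hence Gal(Q(zeta_2784)/Q) ≅ Z/2Z × Z/2Z × Z/8Z × Z/28Z.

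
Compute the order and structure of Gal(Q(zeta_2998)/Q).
|Gal(Q(zeta_2998)/Q)| = phi(2998) = 1498; group ≅ (Z/2998Z)^* ≅ Z/1498Z

The n-th cyclotomic polynomial Φ_2998(x) is the minimal polynomial of zeta_2998 over Q and has degree phi(2998) = 1498. So Q(zeta_2998) is a degree-1498 Galois extension with Galois group (Z/2998Z)^*. By CRT, (Z/2998Z)^* ≅ (Z/2Z)^* × (Z/1499Z)^*. Each prime-power unit group is (Z/2Z)^* ≅ trivial group (order 1); (Z/1499Z)^* ≅ Z/1498Z. Hence Gal(Q(zeta_2998)/Q) ≅ Z/1498Z.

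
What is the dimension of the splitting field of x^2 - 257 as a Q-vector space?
[K:Q] = 2

The polynomial x^2 - 257 is irreducible over Q since 257 is not a perfect square. Its splitting field is Q(sqrt(257)), which has degree 2 over Q.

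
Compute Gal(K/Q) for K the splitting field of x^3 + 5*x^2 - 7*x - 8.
Gal(K/Q) = S_3 (symmetric group of order 6)

Compute the discriminant of x^3 + (5)*x^2 + (-7)*x + (-8): Δ = 9909. Since Δ is not a rational square, the Galois group is not contained in A_3; it must be the full S_3 (irreducibility of the cubic rules out anything smaller).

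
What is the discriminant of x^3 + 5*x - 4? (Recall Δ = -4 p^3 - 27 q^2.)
Δ = -932

For a depressed cubic x^3 + p x + q the discriminant is Δ = -4 p^3 - 27 q^2 = -4*(5)^3 - 27*(-4)^2 = -500 - 432 = -932.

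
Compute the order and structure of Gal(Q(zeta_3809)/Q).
|Gal(Q(zeta_3809)/Q)| = phi(3809) = 3504; group ≅ (Z/3809Z)^* ≅ Z/12Z × Z/292Z

The n-th cyclotomic polynomial Φ_3809(x) is the minimal polynomial of zeta_3809 over Q and has degree phi(3809) = 3504. So Q(zeta_3809) is a degree-3504 Galois extension with Galois group (Z/3809Z)^*. By CRT, (Z/3809Z)^* ≅ (Z/13Z)^* × (Z/293Z)^*. Each prime-power unit group is (Z/13Z)^* ≅ Z/12Z; (Z/293Z)^* ≅ Z/292Z. Hence Gal(Q(zeta_3809)/Q) ≅ Z/12Z × Z/292Z.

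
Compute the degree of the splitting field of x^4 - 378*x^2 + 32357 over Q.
[K:Q] = 4

f factors as (x^2 - 247)(x^2 - 131); the splitting field is K = Q(sqrt(247), sqrt(131)). Since 247, 131, and 32357 are all non-squares in Q, the three subfields Q(sqrt(247)), Q(sqrt(131)), Q(sqrt(32357)) are distinct degree-2 extensions, so [K:Q] = 4 (Klein four Galois group).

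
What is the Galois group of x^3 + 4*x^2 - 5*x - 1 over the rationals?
Gal(K/Q) = S_3 (symmetric group of order 6)

Compute the discriminant of x^3 + (4)*x^2 + (-5)*x + (-1): Δ = 1489. Since Δ is not a rational square, the Galois group is not contained in A_3; it must be the full S_3 (irreducibility of the cubic rules out anything smaller).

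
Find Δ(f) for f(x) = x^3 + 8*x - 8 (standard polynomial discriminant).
Δ = -3776

For a depressed cubic x^3 + p x + q the discriminant is Δ = -4 p^3 - 27 q^2 = -4*(8)^3 - 27*(-8)^2 = -2048 - 1728 = -3776.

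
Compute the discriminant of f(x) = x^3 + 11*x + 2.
Δ = -5432

For a depressed cubic x^3 + p x + q the discriminant is Δ = -4 p^3 - 27 q^2 = -4*(11)^3 - 27*(2)^2 = -5324 - 108 = -5432.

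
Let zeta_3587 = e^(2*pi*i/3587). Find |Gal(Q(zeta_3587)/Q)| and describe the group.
|Gal(Q(zeta_3587)/Q)| = phi(3587) = 3360; group ≅ (Z/3587Z)^* ≅ Z/16Z × Z/210Z

The n-th cyclotomic polynomial Φ_3587(x) is the minimal polynomial of zeta_3587 over Q and has degree phi(3587) = 3360. So Q(zeta_3587) is a degree-3360 Galois extension with Galois group (Z/3587Z)^*. By CRT, (Z/3587Z)^* ≅ (Z/17Z)^* × (Z/211Z)^*. Each prime-power unit group is (Z/17Z)^* ≅ Z/16Z; (Z/211Z)^* ≅ Z/210Z. Hence Gal(Q(zeta_3587)/Q) ≅ Z/16Z × Z/210Z.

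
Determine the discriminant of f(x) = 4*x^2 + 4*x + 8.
Δ = -112

For a quadratic a x^2 + b x + c the discriminant is Δ = b^2 - 4ac = (4)^2 - 4*(4)*(8) = 16 - (128) = -112.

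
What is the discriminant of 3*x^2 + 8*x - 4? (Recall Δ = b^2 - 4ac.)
Δ = 112

For a quadratic a x^2 + b x + c the discriminant is Δ = b^2 - 4ac = (8)^2 - 4*(3)*(-4) = 64 - (-48) = 112.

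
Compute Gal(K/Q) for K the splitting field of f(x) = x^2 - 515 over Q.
Gal(K/Q) = Z/2Z (cyclic of order 2)

x^2 - 515 is irreducible over Q since 515 is not a rational square. The splitting field Q(sqrt(515)) has degree 2 over Q, and its unique nontrivial automorphism is sqrt(515) ↦ -sqrt(515). Hence Gal(Q(sqrt(515))/Q) = Z/2Z.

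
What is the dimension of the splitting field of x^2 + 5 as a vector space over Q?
[K:Q] = 2

The discriminant of x^2 + (0)*x + (5) is b^2 - 4c = 0 - (20) = -20. Since -20 is not a perfect square in Q, the polynomial is irreducible over Q. Its two roots generate a degree-2 extension, so [K:Q] = 2.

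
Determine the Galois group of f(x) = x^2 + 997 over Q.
Gal(K/Q) = Z/2Z (cyclic of order 2)

x^2 + 997 is irreducible over Q since -997 is not a rational square. The splitting field Q(sqrt(-997)) has degree 2 over Q, and its unique nontrivial automorphism is sqrt(-997) ↦ -sqrt(-997). Hence Gal(Q(sqrt(-997))/Q) = Z/2Z.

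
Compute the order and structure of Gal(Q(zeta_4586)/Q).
|Gal(Q(zeta_4586)/Q)| = phi(4586) = 2292; group ≅ (Z/4586Z)^* ≅ Z/2292Z

The n-th cyclotomic polynomial Φ_4586(x) is the minimal polynomial of zeta_4586 over Q and has degree phi(4586) = 2292. So Q(zeta_4586) is a degree-2292 Galois extension with Galois group (Z/4586Z)^*. By CRT, (Z/4586Z)^* ≅ (Z/2Z)^* × (Z/2293Z)^*. Each prime-power unit group is (Z/2Z)^* ≅ trivial group (order 1); (Z/2293Z)^* ≅ Z/2292Z. Hence Gal(Q(zeta_4586)/Q) ≅ Z/2292Z.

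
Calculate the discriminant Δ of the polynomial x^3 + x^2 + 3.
Δ = -255

For x^3 + a x^2 + b x + c the discriminant is Δ = 18 a b c - 4 a^3 c + a^2 b^2 - 4 b^3 - 27 c^2.
Plug a = 1, b = 0, c = 3:
  18*(1)*(0)*(3) - 4*(1)^3*(3) + (1)^2*(0)^2 - 4*(0)^3 - 27*(3)^2
  = 0 + (-12) + 0 + (0) + (-243)
  = -255.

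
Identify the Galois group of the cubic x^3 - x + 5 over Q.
Gal(K/Q) = S_3 (symmetric group of order 6)

Compute the discriminant of x^3 + (0)*x^2 + (-1)*x + (5): Δ = -671. Since Δ is not a rational square, the Galois group is not contained in A_3; it must be the full S_3 (irreducibility of the cubic rules out anything smaller).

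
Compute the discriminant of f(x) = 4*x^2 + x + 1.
Δ = -15

For a quadratic a x^2 + b x + c the discriminant is Δ = b^2 - 4ac = (1)^2 - 4*(4)*(1) = 1 - (16) = -15.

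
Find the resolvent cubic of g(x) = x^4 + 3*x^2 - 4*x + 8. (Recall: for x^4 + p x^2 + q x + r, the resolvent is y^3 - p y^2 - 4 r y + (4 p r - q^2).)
h(y) = y^3 - 3*y^2 - 32*y + 80

Identify coefficients: p = 3, q = -4, r = 8.
Plug into h(y) = y^3 - p y^2 - 4 r y + (4 p r - q^2):
  h(y) = y^3 - (3) y^2 - 4*(8) y + (4*(3)*(8) - (-4)^2)
       = y^3 + (-3) y^2 + (-32) y + (80).
Simplifying: h(y) = y^3 - 3*y^2 - 32*y + 80.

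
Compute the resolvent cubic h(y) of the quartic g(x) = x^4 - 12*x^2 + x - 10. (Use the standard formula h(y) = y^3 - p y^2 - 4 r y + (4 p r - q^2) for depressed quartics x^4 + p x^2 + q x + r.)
h(y) = y^3 + 12*y^2 + 40*y + 479

Identify coefficients: p = -12, q = 1, r = -10.
Plug into h(y) = y^3 - p y^2 - 4 r y + (4 p r - q^2):
  h(y) = y^3 - (-12) y^2 - 4*(-10) y + (4*(-12)*(-10) - (1)^2)
       = y^3 + (12) y^2 + (40) y + (479).
Simplifying: h(y) = y^3 + 12*y^2 + 40*y + 479.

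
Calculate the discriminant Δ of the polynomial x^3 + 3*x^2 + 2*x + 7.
Δ = -1319

For x^3 + a x^2 + b x + c the discriminant is Δ = 18 a b c - 4 a^3 c + a^2 b^2 - 4 b^3 - 27 c^2.
Plug a = 3, b = 2, c = 7:
  18*(3)*(2)*(7) - 4*(3)^3*(7) + (3)^2*(2)^2 - 4*(2)^3 - 27*(7)^2
  = 756 + (-756) + 36 + (-32) + (-1323)
  = -1319.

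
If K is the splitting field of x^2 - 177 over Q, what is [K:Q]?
[K:Q] = 2

The polynomial x^2 - 177 is irreducible over Q since 177 is not a perfect square. Its splitting field is Q(sqrt(177)), which has degree 2 over Q.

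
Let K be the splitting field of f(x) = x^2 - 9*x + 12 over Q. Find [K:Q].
[K:Q] = 2

The discriminant of x^2 + (-9)*x + (12) is b^2 - 4c = 81 - (48) = 33. Since 33 is not a perfect square in Q, the polynomial is irreducible over Q. Its two roots generate a degree-2 extension, so [K:Q] = 2.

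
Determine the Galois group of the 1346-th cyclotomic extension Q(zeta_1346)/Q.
|Gal(Q(zeta_1346)/Q)| = phi(1346) = 672; group ≅ (Z/1346Z)^* ≅ Z/672Z

The n-th cyclotomic polynomial Φ_1346(x) is the minimal polynomial of zeta_1346 over Q and has degree phi(1346) = 672. So Q(zeta_1346) is a degree-672 Galois extension with Galois group (Z/1346Z)^*. By CRT, (Z/1346Z)^* ≅ (Z/2Z)^* × (Z/673Z)^*. Each prime-power unit group is (Z/2Z)^* ≅ trivial group (order 1); (Z/673Z)^* ≅ Z/672Z. Hence Gal(Q(zeta_1346)/Q) ≅ Z/672Z.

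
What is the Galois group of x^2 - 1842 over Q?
Gal(K/Q) = Z/2Z (cyclic of order 2)

x^2 - 1842 is irreducible over Q since 1842 is not a rational square. The splitting field Q(sqrt(1842)) has degree 2 over Q, and its unique nontrivial automorphism is sqrt(1842) ↦ -sqrt(1842). Hence Gal(Q(sqrt(1842))/Q) = Z/2Z.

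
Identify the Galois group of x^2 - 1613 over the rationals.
Gal(K/Q) = Z/2Z (cyclic of order 2)

x^2 - 1613 is irreducible over Q since 1613 is not a rational square. The splitting field Q(sqrt(1613)) has degree 2 over Q, and its unique nontrivial automorphism is sqrt(1613) ↦ -sqrt(1613). Hence Gal(Q(sqrt(1613))/Q) = Z/2Z.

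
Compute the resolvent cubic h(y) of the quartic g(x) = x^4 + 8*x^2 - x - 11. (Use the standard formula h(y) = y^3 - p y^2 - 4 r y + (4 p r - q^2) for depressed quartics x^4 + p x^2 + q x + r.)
h(y) = y^3 - 8*y^2 + 44*y - 353

Identify coefficients: p = 8, q = -1, r = -11.
Plug into h(y) = y^3 - p y^2 - 4 r y + (4 p r - q^2):
  h(y) = y^3 - (8) y^2 - 4*(-11) y + (4*(8)*(-11) - (-1)^2)
       = y^3 + (-8) y^2 + (44) y + (-353).
Simplifying: h(y) = y^3 - 8*y^2 + 44*y - 353.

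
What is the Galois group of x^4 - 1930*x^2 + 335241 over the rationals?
Gal(K/Q) = Z/2Z (cyclic of order 2)

f factors as (x^2 - 1737)(x^2 - 193), so the splitting field is K = Q(sqrt(1737), sqrt(193)). The squarefree part of 1737 is 193 and the squarefree part of 193 is also 193, so sqrt(1737) and sqrt(193) are both rational multiples of sqrt(193). Hence Q(sqrt(1737)) = Q(sqrt(193)) = Q(sqrt(193)), and the splitting field collapses to a single degree-2 extension with Galois group Z/2Z.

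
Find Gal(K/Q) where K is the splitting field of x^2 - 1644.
Gal(K/Q) = Z/2Z (cyclic of order 2)

x^2 - 1644 is irreducible over Q since 1644 is not a rational square. The splitting field Q(sqrt(1644)) has degree 2 over Q, and its unique nontrivial automorphism is sqrt(1644) ↦ -sqrt(1644). Hence Gal(Q(sqrt(1644))/Q) = Z/2Z.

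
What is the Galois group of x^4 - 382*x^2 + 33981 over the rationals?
Gal(K/Q) = V_4 (Klein four-group, Z/2Z × Z/2Z)

f factors as (x^2 - 141)(x^2 - 241), so the splitting field is K = Q(sqrt(141), sqrt(241)). The elements 141, 241, 33981 are all non-squares in Q, so sqrt(141) and sqrt(241) generate independent quadratic extensions. Thus [K:Q] = 4 and Gal(K/Q) is generated by the two order-2 automorphisms sqrt(141) ↦ -sqrt(141) and sqrt(241) ↦ -sqrt(241), giving V_4.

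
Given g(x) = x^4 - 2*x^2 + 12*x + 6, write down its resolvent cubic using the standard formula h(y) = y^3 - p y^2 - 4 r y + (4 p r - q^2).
h(y) = y^3 + 2*y^2 - 24*y - 192

Identify coefficients: p = -2, q = 12, r = 6.
Plug into h(y) = y^3 - p y^2 - 4 r y + (4 p r - q^2):
  h(y) = y^3 - (-2) y^2 - 4*(6) y + (4*(-2)*(6) - (12)^2)
       = y^3 + (2) y^2 + (-24) y + (-192).
Simplifying: h(y) = y^3 + 2*y^2 - 24*y - 192.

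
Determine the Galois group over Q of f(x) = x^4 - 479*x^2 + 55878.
Gal(K/Q) = V_4 (Klein four-group, Z/2Z × Z/2Z)

f factors as (x^2 - 201)(x^2 - 278), so the splitting field is K = Q(sqrt(201), sqrt(278)). The elements 201, 278, 55878 are all non-squares in Q, so sqrt(201) and sqrt(278) generate independent quadratic extensions. Thus [K:Q] = 4 and Gal(K/Q) is generated by the two order-2 automorphisms sqrt(201) ↦ -sqrt(201) and sqrt(278) ↦ -sqrt(278), giving V_4.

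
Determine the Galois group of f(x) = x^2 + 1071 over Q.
Gal(K/Q) = Z/2Z (cyclic of order 2)

x^2 + 1071 is irreducible over Q since -1071 is not a rational square. The splitting field Q(sqrt(-1071)) has degree 2 over Q, and its unique nontrivial automorphism is sqrt(-1071) ↦ -sqrt(-1071). Hence Gal(Q(sqrt(-1071))/Q) = Z/2Z.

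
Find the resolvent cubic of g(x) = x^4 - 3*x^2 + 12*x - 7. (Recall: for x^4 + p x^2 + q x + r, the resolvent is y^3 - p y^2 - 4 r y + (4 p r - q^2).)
h(y) = y^3 + 3*y^2 + 28*y - 60

Identify coefficients: p = -3, q = 12, r = -7.
Plug into h(y) = y^3 - p y^2 - 4 r y + (4 p r - q^2):
  h(y) = y^3 - (-3) y^2 - 4*(-7) y + (4*(-3)*(-7) - (12)^2)
       = y^3 + (3) y^2 + (28) y + (-60).
Simplifying: h(y) = y^3 + 3*y^2 + 28*y - 60.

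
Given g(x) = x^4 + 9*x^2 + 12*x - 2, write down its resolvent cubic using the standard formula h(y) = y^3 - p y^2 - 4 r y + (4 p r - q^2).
h(y) = y^3 - 9*y^2 + 8*y - 216

Identify coefficients: p = 9, q = 12, r = -2.
Plug into h(y) = y^3 - p y^2 - 4 r y + (4 p r - q^2):
  h(y) = y^3 - (9) y^2 - 4*(-2) y + (4*(9)*(-2) - (12)^2)
       = y^3 + (-9) y^2 + (8) y + (-216).
Simplifying: h(y) = y^3 - 9*y^2 + 8*y - 216.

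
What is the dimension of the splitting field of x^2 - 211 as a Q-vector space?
[K:Q] = 2

The polynomial x^2 - 211 is irreducible over Q since 211 is not a perfect square. Its splitting field is Q(sqrt(211)), which has degree 2 over Q.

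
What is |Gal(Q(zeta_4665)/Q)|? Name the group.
|Gal(Q(zeta_4665)/Q)| = phi(4665) = 2480; group ≅ (Z/4665Z)^* ≅ Z/2Z × Z/4Z × Z/310Z

The n-th cyclotomic polynomial Φ_4665(x) is the minimal polynomial of zeta_4665 over Q and has degree phi(4665) = 2480. So Q(zeta_4665) is a degree-2480 Galois extension with Galois group (Z/4665Z)^*. By CRT, (Z/4665Z)^* ≅ (Z/3Z)^* × (Z/5Z)^* × (Z/311Z)^*. Each prime-power unit group is (Z/3Z)^* ≅ Z/2Z; (Z/5Z)^* ≅ Z/4Z; (Z/311Z)^* ≅ Z/310Z. Hence Gal(Q(zeta_4665)/Q) ≅ Z/2Z × Z/4Z × Z/310Z.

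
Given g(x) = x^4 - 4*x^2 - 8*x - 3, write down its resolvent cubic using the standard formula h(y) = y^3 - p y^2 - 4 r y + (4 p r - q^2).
h(y) = y^3 + 4*y^2 + 12*y - 16

Identify coefficients: p = -4, q = -8, r = -3.
Plug into h(y) = y^3 - p y^2 - 4 r y + (4 p r - q^2):
  h(y) = y^3 - (-4) y^2 - 4*(-3) y + (4*(-4)*(-3) - (-8)^2)
       = y^3 + (4) y^2 + (12) y + (-16).
Simplifying: h(y) = y^3 + 4*y^2 + 12*y - 16.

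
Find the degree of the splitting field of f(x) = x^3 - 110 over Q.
[K:Q] = 6

x^3 - 110 has one real root r = 110^(1/3) and two complex roots r*zeta_3, r*zeta_3^2 where zeta_3 = e^(2*pi*i/3). The splitting field is Q(r, zeta_3). [Q(r):Q] = 3 and [Q(zeta_3):Q] = 2 with gcd = 1, so [Q(r, zeta_3):Q] = 3 * 2 = 6.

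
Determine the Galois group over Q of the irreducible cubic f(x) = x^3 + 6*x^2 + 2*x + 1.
Gal(K/Q) = S_3 (symmetric group of order 6)

Compute the discriminant of x^3 + (6)*x^2 + (2)*x + (1): Δ = -563. Since Δ is not a rational square, the Galois group is not contained in A_3; it must be the full S_3 (irreducibility of the cubic rules out anything smaller).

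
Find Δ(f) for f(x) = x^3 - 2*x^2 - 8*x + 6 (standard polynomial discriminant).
Δ = 3252

For x^3 + a x^2 + b x + c the discriminant is Δ = 18 a b c - 4 a^3 c + a^2 b^2 - 4 b^3 - 27 c^2.
Plug a = -2, b = -8, c = 6:
  18*(-2)*(-8)*(6) - 4*(-2)^3*(6) + (-2)^2*(-8)^2 - 4*(-8)^3 - 27*(6)^2
  = 1728 + (192) + 256 + (2048) + (-972)
  = 3252.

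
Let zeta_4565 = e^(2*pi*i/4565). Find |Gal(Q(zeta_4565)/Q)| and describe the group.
|Gal(Q(zeta_4565)/Q)| = phi(4565) = 3280; group ≅ (Z/4565Z)^* ≅ Z/4Z × Z/10Z × Z/82Z

The n-th cyclotomic polynomial Φ_4565(x) is the minimal polynomial of zeta_4565 over Q and has degree phi(4565) = 3280. So Q(zeta_4565) is a degree-3280 Galois extension with Galois group (Z/4565Z)^*. By CRT, (Z/4565Z)^* ≅ (Z/5Z)^* × (Z/11Z)^* × (Z/83Z)^*. Each prime-power unit group is (Z/5Z)^* ≅ Z/4Z; (Z/11Z)^* ≅ Z/10Z; (Z/83Z)^* ≅ Z/82Z. Hence Gal(Q(zeta_4565)/Q) ≅ Z/4Z × Z/10Z × Z/82Z.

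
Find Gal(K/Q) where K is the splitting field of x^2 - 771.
Gal(K/Q) = Z/2Z (cyclic of order 2)

x^2 - 771 is irreducible over Q since 771 is not a rational square. The splitting field Q(sqrt(771)) has degree 2 over Q, and its unique nontrivial automorphism is sqrt(771) ↦ -sqrt(771). Hence Gal(Q(sqrt(771))/Q) = Z/2Z.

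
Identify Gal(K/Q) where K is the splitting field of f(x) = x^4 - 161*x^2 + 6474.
Gal(K/Q) = V_4 (Klein four-group, Z/2Z × Z/2Z)

f factors as (x^2 - 78)(x^2 - 83), so the splitting field is K = Q(sqrt(78), sqrt(83)). The elements 78, 83, 6474 are all non-squares in Q, so sqrt(78) and sqrt(83) generate independent quadratic extensions. Thus [K:Q] = 4 and Gal(K/Q) is generated by the two order-2 automorphisms sqrt(78) ↦ -sqrt(78) and sqrt(83) ↦ -sqrt(83), giving V_4.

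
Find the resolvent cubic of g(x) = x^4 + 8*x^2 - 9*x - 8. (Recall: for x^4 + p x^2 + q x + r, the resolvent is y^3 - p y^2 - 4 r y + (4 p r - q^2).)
h(y) = y^3 - 8*y^2 + 32*y - 337

Identify coefficients: p = 8, q = -9, r = -8.
Plug into h(y) = y^3 - p y^2 - 4 r y + (4 p r - q^2):
  h(y) = y^3 - (8) y^2 - 4*(-8) y + (4*(8)*(-8) - (-9)^2)
       = y^3 + (-8) y^2 + (32) y + (-337).
Simplifying: h(y) = y^3 - 8*y^2 + 32*y - 337.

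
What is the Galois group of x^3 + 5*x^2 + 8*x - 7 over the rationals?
Gal(K/Q) = S_3 (symmetric group of order 6)

Compute the discriminant of x^3 + (5)*x^2 + (8)*x + (-7): Δ = -3311. Since Δ is not a rational square, the Galois group is not contained in A_3; it must be the full S_3 (irreducibility of the cubic rules out anything smaller).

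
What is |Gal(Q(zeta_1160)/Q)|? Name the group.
|Gal(Q(zeta_1160)/Q)| = phi(1160) = 448; group ≅ (Z/1160Z)^* ≅ Z/2Z × Z/2Z × Z/4Z × Z/28Z

The n-th cyclotomic polynomial Φ_1160(x) is the minimal polynomial of zeta_1160 over Q and has degree phi(1160) = 448. So Q(zeta_1160) is a degree-448 Galois extension with Galois group (Z/1160Z)^*. By CRT, (Z/1160Z)^* ≅ (Z/8Z)^* × (Z/5Z)^* × (Z/29Z)^*. Each prime-power unit group is (Z/8Z)^* ≅ Z/2Z × Z/2Z; (Z/5Z)^* ≅ Z/4Z; (Z/29Z)^* ≅ Z/28Z. Hence Gal(Q(zeta_1160)/Q) ≅ Z/2Z × Z/2Z × Z/4Z × Z/28Z.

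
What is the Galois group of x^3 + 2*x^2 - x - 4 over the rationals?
Gal(K/Q) = S_3 (symmetric group of order 6)

Compute the discriminant of x^3 + (2)*x^2 + (-1)*x + (-4): Δ = -152. Since Δ is not a rational square, the Galois group is not contained in A_3; it must be the full S_3 (irreducibility of the cubic rules out anything smaller).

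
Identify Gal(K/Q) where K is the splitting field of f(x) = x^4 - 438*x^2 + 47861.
Gal(K/Q) = V_4 (Klein four-group, Z/2Z × Z/2Z)

f factors as (x^2 - 229)(x^2 - 209), so the splitting field is K = Q(sqrt(229), sqrt(209)). The elements 229, 209, 47861 are all non-squares in Q, so sqrt(229) and sqrt(209) generate independent quadratic extensions. Thus [K:Q] = 4 and Gal(K/Q) is generated by the two order-2 automorphisms sqrt(229) ↦ -sqrt(229) and sqrt(209) ↦ -sqrt(209), giving V_4.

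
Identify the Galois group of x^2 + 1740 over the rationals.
Gal(K/Q) = Z/2Z (cyclic of order 2)

x^2 + 1740 is irreducible over Q since -1740 is not a rational square. The splitting field Q(sqrt(-1740)) has degree 2 over Q, and its unique nontrivial automorphism is sqrt(-1740) ↦ -sqrt(-1740). Hence Gal(Q(sqrt(-1740))/Q) = Z/2Z.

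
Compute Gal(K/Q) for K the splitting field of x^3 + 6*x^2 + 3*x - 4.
Gal(K/Q) = S_3 (symmetric group of order 6)

Compute the discriminant of x^3 + (6)*x^2 + (3)*x + (-4): Δ = 1944. Since Δ is not a rational square, the Galois group is not contained in A_3; it must be the full S_3 (irreducibility of the cubic rules out anything smaller).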